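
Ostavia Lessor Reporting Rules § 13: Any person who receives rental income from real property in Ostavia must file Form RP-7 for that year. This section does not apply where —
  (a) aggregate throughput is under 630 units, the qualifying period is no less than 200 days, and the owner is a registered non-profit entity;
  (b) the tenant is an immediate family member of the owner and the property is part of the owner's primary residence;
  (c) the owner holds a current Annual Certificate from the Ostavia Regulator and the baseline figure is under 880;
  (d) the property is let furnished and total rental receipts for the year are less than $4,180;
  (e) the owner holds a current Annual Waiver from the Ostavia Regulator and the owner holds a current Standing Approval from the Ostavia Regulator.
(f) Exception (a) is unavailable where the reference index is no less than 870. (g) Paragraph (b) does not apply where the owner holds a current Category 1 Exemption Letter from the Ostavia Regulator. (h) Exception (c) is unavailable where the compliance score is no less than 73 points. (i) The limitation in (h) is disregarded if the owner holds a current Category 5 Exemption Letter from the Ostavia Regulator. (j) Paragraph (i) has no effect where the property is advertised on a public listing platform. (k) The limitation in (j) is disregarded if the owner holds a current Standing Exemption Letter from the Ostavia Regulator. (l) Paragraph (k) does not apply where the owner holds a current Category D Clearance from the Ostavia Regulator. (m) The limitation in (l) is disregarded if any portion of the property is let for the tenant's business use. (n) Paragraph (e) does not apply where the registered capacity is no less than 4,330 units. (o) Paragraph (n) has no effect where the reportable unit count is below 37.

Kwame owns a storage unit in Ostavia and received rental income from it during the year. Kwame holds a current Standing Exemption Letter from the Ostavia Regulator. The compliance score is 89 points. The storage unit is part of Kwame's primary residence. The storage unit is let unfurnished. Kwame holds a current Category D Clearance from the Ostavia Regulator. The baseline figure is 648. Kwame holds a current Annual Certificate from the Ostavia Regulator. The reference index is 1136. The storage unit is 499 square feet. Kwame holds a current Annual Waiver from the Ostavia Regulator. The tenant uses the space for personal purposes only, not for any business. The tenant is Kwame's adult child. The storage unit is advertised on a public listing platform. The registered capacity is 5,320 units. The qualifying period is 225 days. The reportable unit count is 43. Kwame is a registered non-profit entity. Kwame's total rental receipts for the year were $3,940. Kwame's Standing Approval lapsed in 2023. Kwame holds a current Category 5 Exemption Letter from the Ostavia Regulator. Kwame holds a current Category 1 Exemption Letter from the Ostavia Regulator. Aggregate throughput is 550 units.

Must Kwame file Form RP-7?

Yes — Kwame must file Form RP-7.

Exception (a): aggregate throughput is 550 units, under the 630 units limit; the qualifying period is 225 days, meeting the 200 days threshold; Kwame is a registered non-profit — every condition holds. However, paragraph (f) must be considered: (f) operates against (a): the reference index is 1,136, meeting the 870 threshold. Exception (a) does not apply.
All of (b)'s requirements are met (the tenant is an immediate family member; the storage unit is part of the primary residence). But applying paragraph (g): (g) operates against (b): a current Category 1 Exemption Letter is held. (b) is therefore removed.
Exception (c)'s conditions are all satisfied: a current Annual Certificate is held; the baseline figure is 648, under the 880 limit. But: (h) operates against (c): the compliance score is 89 points, meeting the 73 points threshold. (i) would limit (h) — a current Category 5 Exemption Letter is held — but (j) sets (i) aside: (j) operates — the property is publicly advertised. (k) would limit (j) — a current Standing Exemption Letter is held — but (l) sets (k) aside: (l) operates against (k): a current Category D Clearance is held. (m), which would lift (l), is not triggered — the space is used for personal purposes only. Exception (c) does not apply.
Exception (d) does not apply: the property is let unfurnished.
Exception (e) requires that the owner holds a current Standing Approval from the Ostavia Regulator; but there is no Standing Approval in force, so (e) is unavailable.
Every exception is unavailable, so the rule governs.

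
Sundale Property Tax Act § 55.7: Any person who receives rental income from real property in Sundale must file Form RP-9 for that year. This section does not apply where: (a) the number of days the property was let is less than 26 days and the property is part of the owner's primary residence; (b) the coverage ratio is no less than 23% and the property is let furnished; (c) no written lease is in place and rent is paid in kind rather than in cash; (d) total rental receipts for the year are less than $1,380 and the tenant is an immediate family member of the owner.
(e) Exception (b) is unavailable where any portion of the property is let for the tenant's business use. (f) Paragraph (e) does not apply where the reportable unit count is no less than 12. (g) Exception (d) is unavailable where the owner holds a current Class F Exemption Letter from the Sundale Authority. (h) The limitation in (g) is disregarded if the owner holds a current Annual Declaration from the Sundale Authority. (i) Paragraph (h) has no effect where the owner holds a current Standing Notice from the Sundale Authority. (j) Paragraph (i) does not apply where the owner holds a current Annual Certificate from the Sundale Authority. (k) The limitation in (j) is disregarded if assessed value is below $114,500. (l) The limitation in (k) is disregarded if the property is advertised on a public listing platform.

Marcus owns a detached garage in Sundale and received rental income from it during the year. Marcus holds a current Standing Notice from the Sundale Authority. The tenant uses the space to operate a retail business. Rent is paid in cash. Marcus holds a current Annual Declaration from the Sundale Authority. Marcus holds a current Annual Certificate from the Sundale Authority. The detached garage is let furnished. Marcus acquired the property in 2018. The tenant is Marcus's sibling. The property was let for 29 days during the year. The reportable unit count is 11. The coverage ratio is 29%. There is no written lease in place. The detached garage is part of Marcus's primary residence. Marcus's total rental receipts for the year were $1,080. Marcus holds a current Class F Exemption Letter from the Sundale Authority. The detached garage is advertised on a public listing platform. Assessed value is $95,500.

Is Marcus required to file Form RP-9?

Exception (a) requires that the number of days the property was let is less than 26 days; but the number of days the property was let is 29 days, not less than 26 days, so (a) is unavailable.
Exception (b) is satisfied on its face — the coverage ratio is 29%, meeting the 23% threshold; the property is let furnished. Turning to paragraphs (e)–(f): (e) is engaged — the space is let for business use. (f), which would lift (e), is not engaged — the reportable unit count is 11, short of 12. So (b) is unavailable.
Exception (c) does not apply: rent is paid in cash.
Exception (d)'s conditions are all satisfied: total rental receipts for the year are $1,080, less than the $1,380 limit; the tenant is an immediate family member. As to paragraphs (g)–(l): (g) operates (a current Class F Exemption Letter is held), but is set aside by (h): (h) applies — a current Annual Declaration is held. (i) would limit (h) — a current Standing Notice is held — but (j) sets (i) aside: (j) operates — a current Annual Certificate is held. (k) would limit (j) — assessed value is $95,500, below the $114,500 limit — but (l) sets (k) aside: (l) operates against (k): the property is publicly advertised. So (d) applies.

No — exception (d) applies; Marcus is not required to file Form RP-9.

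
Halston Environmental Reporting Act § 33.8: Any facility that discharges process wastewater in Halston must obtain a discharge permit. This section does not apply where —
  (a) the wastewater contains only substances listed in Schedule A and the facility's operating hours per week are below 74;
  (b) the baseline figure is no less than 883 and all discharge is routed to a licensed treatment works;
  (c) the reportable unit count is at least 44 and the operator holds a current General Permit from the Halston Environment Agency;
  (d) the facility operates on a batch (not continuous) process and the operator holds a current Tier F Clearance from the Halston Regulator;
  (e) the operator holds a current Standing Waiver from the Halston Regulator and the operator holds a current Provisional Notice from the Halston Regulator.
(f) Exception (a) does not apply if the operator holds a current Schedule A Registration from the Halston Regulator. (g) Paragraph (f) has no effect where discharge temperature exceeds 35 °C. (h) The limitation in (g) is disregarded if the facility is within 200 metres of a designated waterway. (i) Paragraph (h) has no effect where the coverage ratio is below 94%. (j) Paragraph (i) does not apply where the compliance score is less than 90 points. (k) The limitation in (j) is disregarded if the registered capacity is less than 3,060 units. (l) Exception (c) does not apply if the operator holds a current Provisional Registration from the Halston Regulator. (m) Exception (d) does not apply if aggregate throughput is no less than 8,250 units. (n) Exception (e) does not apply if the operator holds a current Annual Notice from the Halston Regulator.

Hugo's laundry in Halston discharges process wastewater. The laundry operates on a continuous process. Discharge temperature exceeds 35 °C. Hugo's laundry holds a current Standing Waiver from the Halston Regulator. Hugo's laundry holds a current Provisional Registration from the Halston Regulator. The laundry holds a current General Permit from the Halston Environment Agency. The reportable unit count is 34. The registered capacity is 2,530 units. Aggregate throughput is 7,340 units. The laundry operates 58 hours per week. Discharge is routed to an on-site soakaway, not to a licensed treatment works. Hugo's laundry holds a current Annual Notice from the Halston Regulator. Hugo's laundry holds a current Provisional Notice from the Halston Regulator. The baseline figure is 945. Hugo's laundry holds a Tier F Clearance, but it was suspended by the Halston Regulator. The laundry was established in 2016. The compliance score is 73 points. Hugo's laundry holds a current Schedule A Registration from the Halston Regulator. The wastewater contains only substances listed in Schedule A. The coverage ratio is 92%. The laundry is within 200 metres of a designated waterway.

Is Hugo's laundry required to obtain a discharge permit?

Exception (a) is satisfied on its face — the wastewater is Schedule-A-only; the facility's operating hours per week are 58, below the 74 limit. Applying paragraphs (f)–(k): (f) would limit (a) — a current Schedule A Registration is held — but (g) sets (f) aside: (g) is engaged — discharge temperature exceeds 35 °C. (h) would limit (g) — the laundry is within 200 m of a designated waterway — but (i) sets (h) aside: (i) applies — the coverage ratio is 92%, below the 94% limit. (j) would limit (i) — the compliance score is 73 points, less than the 90 points limit — but (k) sets (j) aside: (k) applies — the registered capacity is 2,530 units, less than the 3,060 units limit. So (a) applies.
Exception (b) does not apply: discharge is not routed to a licensed treatment works.
Exception (c) fails — the reportable unit count is 34, short of 44.
Exception (d) requires that the facility operates on a batch (not continuous) process; but the facility operates on a continuous process, so (d) is unavailable.
All of (e)'s requirements are met (a current Standing Waiver is held; a current Provisional Notice is held). Turning to paragraph (n): (n) applies — a current Annual Notice is held. So (e) is unavailable.

No — exception (a) applies; Hugo's laundry is not required to obtain a discharge permit.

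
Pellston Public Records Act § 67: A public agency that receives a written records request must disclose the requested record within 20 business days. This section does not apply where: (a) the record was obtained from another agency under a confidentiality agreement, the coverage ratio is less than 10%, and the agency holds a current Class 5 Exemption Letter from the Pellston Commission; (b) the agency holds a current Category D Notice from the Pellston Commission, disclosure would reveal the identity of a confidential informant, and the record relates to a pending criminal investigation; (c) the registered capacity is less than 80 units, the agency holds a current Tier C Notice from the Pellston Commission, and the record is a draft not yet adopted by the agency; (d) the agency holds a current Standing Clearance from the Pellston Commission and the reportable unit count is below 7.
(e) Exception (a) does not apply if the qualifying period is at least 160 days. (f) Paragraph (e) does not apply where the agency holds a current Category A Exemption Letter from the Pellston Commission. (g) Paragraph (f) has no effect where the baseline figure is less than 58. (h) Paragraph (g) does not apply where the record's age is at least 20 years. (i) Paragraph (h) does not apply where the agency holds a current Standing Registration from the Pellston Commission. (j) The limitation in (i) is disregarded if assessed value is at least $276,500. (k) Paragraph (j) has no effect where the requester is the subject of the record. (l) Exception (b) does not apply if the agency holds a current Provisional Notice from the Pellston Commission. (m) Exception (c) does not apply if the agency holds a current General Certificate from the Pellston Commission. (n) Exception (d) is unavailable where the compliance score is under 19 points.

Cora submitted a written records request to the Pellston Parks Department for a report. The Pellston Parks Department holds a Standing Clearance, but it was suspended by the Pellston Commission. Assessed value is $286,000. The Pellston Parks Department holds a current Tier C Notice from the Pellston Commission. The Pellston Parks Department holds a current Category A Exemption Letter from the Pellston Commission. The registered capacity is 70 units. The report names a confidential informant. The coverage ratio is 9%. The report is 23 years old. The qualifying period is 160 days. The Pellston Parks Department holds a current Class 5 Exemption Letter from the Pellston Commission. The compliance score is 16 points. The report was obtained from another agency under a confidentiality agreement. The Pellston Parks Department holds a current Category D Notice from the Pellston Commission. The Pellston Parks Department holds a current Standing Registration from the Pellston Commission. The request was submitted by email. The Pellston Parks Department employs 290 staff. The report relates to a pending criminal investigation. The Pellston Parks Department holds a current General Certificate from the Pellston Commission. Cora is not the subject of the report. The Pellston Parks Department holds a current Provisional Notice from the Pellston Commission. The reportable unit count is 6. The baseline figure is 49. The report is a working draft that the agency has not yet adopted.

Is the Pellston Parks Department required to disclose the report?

All of (a)'s requirements are met (the report was obtained under a confidentiality agreement; the coverage ratio is 9%, less than the 10% limit; a current Class 5 Exemption Letter is held). As to paragraphs (e)–(k): (e) would limit (a) — the qualifying period is 160 days, meeting the 160 days threshold — but (f) sets (e) aside: (f) operates against (e): a current Category A Exemption Letter is held. (g) is triggered (the baseline figure is 49, less than the 58 limit), but is set aside by (h): (h) is engaged — the record's age is 23 years, meeting the 20 years threshold. (i) applies (a current Standing Registration is held), but is itself disapplied by (j): (j) operates against (i): assessed value is $286,000, meeting the $276,500 threshold. (k) is not triggered (Cora is not the subject of the report), so (j) stands. (a) remains available.
All of (b)'s requirements are met (a current Category D Notice is held; the report names a confidential informant; the report relates to a pending investigation). Turning to paragraph (l): (l) operates against (b): a current Provisional Notice is held. Exception (b) does not apply.
Exception (c) is satisfied on its face — the registered capacity is 70 units, less than the 80 units limit; a current Tier C Notice is held; the report is an unadopted draft. Turning to paragraph (m): (m) is engaged — a current General Certificate is held. (c) is therefore removed.
Exception (d) requires that the agency holds a current Standing Clearance from the Pellston Commission; but the Standing Clearance is not current, so (d) is unavailable.

No — exception (a) applies; the Pellston Parks Department is not required to disclose the report.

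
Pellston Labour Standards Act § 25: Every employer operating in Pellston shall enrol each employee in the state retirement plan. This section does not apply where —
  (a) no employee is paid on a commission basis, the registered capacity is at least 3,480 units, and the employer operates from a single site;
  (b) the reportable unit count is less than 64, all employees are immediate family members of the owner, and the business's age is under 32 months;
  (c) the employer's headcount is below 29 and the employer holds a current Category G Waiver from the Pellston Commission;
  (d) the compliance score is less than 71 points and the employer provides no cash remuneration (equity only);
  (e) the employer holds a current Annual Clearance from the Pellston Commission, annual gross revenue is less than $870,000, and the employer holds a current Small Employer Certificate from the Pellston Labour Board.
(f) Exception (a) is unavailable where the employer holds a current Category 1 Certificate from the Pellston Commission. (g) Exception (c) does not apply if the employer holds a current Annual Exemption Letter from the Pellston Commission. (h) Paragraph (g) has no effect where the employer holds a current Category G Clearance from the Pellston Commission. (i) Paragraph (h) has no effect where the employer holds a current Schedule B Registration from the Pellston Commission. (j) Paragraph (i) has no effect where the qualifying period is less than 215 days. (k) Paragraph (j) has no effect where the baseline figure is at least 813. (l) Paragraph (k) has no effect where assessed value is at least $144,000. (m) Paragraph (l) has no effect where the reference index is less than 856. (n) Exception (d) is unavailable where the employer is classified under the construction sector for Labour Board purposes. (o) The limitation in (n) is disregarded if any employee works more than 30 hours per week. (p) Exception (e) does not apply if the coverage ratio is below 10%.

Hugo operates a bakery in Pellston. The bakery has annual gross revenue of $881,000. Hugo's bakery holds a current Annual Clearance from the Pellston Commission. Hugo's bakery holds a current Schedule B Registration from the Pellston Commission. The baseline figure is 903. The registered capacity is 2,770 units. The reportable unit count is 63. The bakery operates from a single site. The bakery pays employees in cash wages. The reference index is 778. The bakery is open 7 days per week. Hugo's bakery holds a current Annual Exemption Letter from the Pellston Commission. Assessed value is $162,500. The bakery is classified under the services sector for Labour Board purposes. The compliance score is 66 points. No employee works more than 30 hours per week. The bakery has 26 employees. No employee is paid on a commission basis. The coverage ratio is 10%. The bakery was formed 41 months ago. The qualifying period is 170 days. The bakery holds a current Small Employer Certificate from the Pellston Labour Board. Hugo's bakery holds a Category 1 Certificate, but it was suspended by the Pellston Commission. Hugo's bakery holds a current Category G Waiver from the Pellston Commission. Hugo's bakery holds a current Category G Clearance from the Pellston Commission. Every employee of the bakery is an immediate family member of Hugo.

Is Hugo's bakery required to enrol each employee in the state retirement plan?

Exception (a) requires that the registered capacity is at least 3,480 units; but the registered capacity is 2,770 units, short of 3,480 units, so (a) is unavailable.
Exception (b) requires that the business's age is under 32 months; but the business's age is 41 months, not under 32 months, so (b) is unavailable.
All of (c)'s requirements are met (the employer's headcount is 26, below the 29 limit; a current Category G Waiver is held). However, paragraphs (g)–(m) must be considered: (g) is triggered — a current Annual Exemption Letter is held. (h) operates (a current Category G Clearance is held), but is displaced by (i): (i) operates against (h): a current Schedule B Registration is held. (j) would limit (i) — the qualifying period is 170 days, less than the 215 days limit — but (k) sets (j) aside: (k) operates against (j): the baseline figure is 903, meeting the 813 threshold. (l) is engaged (assessed value is $162,500, meeting the $144,000 threshold), but yields to (m): (m) operates against (l): the reference index is 778, less than the 856 limit. So (c) is unavailable.
Exception (d) fails — employees are paid cash wages.
Exception (e) requires that annual gross revenue is less than $870,000; but annual gross revenue is $881,000, not less than $870,000, so (e) is unavailable.
None of the exceptions is available; § 25 applies in full.

Yes — Hugo's bakery must enrol each employee in the state retirement plan.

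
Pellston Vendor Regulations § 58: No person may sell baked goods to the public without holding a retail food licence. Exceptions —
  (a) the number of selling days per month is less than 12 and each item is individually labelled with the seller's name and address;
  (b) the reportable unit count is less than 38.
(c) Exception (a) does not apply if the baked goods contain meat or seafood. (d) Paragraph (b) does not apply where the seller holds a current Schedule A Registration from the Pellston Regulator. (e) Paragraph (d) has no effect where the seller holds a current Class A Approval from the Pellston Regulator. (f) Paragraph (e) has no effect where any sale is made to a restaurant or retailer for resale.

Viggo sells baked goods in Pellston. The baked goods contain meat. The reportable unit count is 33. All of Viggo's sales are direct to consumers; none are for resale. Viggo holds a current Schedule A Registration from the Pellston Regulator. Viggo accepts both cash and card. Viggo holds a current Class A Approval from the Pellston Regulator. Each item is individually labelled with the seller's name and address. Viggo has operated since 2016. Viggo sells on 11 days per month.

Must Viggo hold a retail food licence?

No — exception (b) applies; Viggo is not required to hold a retail food licence.

Exception (a)'s conditions are all satisfied: the number of selling days per month is 11, less than the 12 limit; items are individually labelled. But applying paragraph (c): (c) operates against (a): the baked goods contain meat. (a) is therefore removed.
All of (b)'s requirements are met (the reportable unit count is 33, less than the 38 limit). Under paragraphs (d)–(f): (d) would limit (b) — a current Schedule A Registration is held — but (e) sets (d) aside: (e) operates against (d): a current Class A Approval is held. (f), which would lift (e), is inapplicable — no sales are for resale. So (b) applies.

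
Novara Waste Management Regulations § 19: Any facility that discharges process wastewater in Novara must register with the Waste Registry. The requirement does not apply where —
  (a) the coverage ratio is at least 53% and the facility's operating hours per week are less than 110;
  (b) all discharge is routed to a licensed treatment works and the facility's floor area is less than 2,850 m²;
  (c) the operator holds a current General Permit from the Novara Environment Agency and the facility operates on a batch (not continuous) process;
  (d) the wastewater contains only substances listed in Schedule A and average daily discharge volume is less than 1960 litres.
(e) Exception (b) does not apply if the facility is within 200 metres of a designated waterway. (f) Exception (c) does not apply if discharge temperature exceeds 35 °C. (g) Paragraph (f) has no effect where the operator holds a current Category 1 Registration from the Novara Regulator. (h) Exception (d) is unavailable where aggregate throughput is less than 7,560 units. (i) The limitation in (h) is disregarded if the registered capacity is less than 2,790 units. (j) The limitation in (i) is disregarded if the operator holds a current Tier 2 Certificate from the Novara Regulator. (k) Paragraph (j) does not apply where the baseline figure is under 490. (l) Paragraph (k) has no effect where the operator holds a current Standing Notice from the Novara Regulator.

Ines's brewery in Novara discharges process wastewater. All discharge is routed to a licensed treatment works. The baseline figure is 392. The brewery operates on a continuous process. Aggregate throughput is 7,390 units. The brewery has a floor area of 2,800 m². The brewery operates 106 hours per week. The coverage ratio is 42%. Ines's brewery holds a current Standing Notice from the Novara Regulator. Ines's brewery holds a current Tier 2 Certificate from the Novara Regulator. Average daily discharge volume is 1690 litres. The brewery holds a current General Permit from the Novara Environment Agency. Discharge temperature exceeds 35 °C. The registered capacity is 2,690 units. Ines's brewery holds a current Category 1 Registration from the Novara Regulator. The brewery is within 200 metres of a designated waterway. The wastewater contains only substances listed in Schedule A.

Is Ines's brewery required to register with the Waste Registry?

Yes — Ines's brewery must register with the Waste Registry.

Exception (a) fails — the coverage ratio is 42%, short of 53%.
All of (b)'s requirements are met (discharge is routed to a licensed treatment works; the facility's floor area is 2,800 m², less than the 2,850 m² limit). However, paragraph (e) must be considered: (e) operates against (b): the brewery is within 200 m of a designated waterway. (b) is therefore removed.
Exception (c) requires that the facility operates on a batch (not continuous) process; but the facility operates on a continuous process, so (c) is unavailable.
Exception (d)'s conditions are all satisfied: the wastewater is Schedule-A-only; average daily discharge volume is 1690 litres, less than the 1960 litres limit. However, paragraphs (h)–(l) must be considered: (h) operates against (d): aggregate throughput is 7,390 units, less than the 7,560 units limit. (i) would limit (h) — the registered capacity is 2,690 units, less than the 2,790 units limit — but (j) sets (i) aside: (j) operates against (i): a current Tier 2 Certificate is held. (k) operates (the baseline figure is 392, under the 490 limit), but is itself disapplied by (l): (l) operates against (k): a current Standing Notice is held. So (d) is unavailable.
None of the exceptions is available; § 19 applies in full.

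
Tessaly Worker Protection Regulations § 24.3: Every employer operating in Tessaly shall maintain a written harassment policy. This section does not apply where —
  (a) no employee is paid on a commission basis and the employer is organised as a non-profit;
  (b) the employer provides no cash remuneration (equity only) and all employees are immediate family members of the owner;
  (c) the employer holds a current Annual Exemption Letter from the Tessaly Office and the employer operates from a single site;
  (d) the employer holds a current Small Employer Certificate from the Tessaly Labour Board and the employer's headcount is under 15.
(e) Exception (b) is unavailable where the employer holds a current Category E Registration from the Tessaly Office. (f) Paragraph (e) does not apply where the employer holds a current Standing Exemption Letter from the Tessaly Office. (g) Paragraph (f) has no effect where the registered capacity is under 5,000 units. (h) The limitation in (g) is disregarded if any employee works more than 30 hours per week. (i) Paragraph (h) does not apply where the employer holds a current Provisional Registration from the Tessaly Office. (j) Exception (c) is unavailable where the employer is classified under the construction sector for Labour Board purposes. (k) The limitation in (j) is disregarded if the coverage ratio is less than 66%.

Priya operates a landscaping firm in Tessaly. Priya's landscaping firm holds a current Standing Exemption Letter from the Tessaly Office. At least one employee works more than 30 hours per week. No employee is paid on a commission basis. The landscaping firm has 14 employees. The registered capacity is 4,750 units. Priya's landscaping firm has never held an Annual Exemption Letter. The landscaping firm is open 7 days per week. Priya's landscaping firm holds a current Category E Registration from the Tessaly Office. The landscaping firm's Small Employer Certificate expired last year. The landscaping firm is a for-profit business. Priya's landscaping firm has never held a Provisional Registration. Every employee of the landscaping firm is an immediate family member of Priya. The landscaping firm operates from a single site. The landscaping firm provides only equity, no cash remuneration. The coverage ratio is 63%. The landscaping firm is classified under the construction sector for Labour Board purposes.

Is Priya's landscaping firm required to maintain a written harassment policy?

No — exception (b) applies; Priya's landscaping firm is not required to maintain a written harassment policy.

Exception (a) fails — the employer is for-profit.
Exception (b) is satisfied on its face — remuneration is equity-only; every employee is an immediate family member. As to paragraphs (e)–(i): (e) would limit (b) — a current Category E Registration is held — but (f) sets (e) aside: (f) applies — a current Standing Exemption Letter is held. (g) would limit (f) — the registered capacity is 4,750 units, under the 5,000 units limit — but (h) sets (g) aside: (h) applies — at least one employee exceeds 30 hours/week. (i), which would lift (h), is not engaged — no current Provisional Registration is held. Exception (b) stands.
Exception (c) fails — there is no Annual Exemption Letter in force.
Exception (d) does not apply: the Small Employer Certificate has expired.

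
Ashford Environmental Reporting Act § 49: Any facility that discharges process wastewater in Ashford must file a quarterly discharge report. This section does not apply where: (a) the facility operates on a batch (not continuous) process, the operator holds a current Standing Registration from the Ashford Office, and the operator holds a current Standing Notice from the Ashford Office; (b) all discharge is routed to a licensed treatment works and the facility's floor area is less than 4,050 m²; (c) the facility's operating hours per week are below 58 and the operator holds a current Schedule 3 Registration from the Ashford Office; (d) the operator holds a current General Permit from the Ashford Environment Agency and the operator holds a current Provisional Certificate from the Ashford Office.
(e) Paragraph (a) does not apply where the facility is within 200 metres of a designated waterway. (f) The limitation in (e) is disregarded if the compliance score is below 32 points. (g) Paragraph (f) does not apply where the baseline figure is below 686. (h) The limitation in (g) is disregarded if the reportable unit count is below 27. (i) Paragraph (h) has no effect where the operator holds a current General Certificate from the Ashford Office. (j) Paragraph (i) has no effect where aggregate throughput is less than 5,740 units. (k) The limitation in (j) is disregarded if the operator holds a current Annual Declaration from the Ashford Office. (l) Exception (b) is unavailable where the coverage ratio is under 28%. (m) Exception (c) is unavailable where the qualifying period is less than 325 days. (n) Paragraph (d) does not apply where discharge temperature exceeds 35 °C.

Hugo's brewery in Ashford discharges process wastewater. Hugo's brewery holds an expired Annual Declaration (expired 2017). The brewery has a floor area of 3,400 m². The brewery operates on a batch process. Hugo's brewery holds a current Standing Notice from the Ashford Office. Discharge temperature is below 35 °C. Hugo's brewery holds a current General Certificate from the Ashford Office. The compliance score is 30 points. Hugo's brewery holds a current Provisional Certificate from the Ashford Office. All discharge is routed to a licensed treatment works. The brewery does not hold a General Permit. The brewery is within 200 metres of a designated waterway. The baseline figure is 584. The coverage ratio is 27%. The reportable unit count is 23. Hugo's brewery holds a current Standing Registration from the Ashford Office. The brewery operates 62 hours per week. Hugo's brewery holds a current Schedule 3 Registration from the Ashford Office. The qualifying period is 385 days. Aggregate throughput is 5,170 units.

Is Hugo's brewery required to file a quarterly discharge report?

No — exception (a) applies; Hugo's brewery is not required to file a quarterly discharge report.

Exception (a) is satisfied on its face — the facility operates on a batch process; a current Standing Registration is held; a current Standing Notice is held. Applying paragraphs (e)–(k): (e) operates (the brewery is within 200 m of a designated waterway), but is displaced by (f): (f) operates against (e): the compliance score is 30 points, below the 32 points limit. (g) would limit (f) — the baseline figure is 584, below the 686 limit — but (h) sets (g) aside: (h) applies — the reportable unit count is 23, below the 27 limit. (i) would limit (h) — a current General Certificate is held — but (j) sets (i) aside: (j) applies — aggregate throughput is 5,170 units, less than the 5,740 units limit. (k) is not triggered (the Annual Declaration is not current), so (j) stands. (a) remains available.
Exception (b): discharge is routed to a licensed treatment works; the facility's floor area is 3,400 m², less than the 4,050 m² limit — every condition holds. However, paragraph (l) must be considered: (l) operates against (b): the coverage ratio is 27%, under the 28% limit. Exception (b) does not apply.
Exception (c) does not apply: the facility's operating hours per week are 62, not below 58.
Exception (d) does not apply: no General Permit is held.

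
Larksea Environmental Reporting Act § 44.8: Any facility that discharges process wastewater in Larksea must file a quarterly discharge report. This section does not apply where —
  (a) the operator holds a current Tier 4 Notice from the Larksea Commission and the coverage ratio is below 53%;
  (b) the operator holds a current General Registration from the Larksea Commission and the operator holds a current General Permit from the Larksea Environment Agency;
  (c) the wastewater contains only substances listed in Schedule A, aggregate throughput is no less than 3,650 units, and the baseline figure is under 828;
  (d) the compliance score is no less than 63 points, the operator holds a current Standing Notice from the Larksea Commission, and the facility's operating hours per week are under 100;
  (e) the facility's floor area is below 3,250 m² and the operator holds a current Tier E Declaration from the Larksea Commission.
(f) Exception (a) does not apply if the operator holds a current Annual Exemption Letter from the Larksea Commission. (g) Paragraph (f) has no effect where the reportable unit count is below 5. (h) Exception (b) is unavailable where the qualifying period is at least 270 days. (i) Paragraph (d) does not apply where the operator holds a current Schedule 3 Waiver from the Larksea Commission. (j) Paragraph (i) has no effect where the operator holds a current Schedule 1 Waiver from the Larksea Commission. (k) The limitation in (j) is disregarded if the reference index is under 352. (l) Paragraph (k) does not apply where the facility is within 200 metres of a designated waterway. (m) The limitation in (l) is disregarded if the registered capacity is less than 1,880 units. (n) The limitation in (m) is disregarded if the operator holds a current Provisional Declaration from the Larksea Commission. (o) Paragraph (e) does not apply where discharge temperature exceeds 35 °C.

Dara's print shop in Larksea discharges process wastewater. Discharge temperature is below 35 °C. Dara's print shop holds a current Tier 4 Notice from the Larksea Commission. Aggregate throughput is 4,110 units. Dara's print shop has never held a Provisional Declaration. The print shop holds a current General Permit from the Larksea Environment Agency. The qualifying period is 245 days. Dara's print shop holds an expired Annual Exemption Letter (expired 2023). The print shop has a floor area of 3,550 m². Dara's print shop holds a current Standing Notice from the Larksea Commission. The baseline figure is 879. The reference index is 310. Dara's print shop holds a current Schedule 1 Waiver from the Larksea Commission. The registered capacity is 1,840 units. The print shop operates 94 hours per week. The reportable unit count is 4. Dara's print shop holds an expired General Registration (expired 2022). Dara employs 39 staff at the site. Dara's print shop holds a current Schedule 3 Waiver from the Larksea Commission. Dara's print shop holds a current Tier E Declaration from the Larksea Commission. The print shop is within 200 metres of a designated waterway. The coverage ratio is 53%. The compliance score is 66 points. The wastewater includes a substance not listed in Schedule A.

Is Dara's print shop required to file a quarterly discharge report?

Yes — Dara's print shop must file a quarterly discharge report.

Exception (a) does not apply: the coverage ratio is 53%, not below 53%.
Exception (b) fails — there is no General Registration in force.
Exception (c) does not apply: the wastewater includes a non-Schedule-A substance.
Exception (d) is satisfied on its face — the compliance score is 66 points, meeting the 63 points threshold; a current Standing Notice is held; the facility's operating hours per week are 94, under the 100 limit. But: (i) operates against (d): a current Schedule 3 Waiver is held. (j) would limit (i) — a current Schedule 1 Waiver is held — but (k) sets (j) aside: (k) is triggered — the reference index is 310, under the 352 limit. (l) would limit (k) — the print shop is within 200 m of a designated waterway — but (m) sets (l) aside: (m) operates against (l): the registered capacity is 1,840 units, less than the 1,880 units limit. (n), which would lift (m), is inapplicable — there is no Provisional Declaration in force. So (d) is unavailable.
Exception (e) does not apply: the facility's floor area is 3,550 m², not below 3,250 m².
No exception is made out. Dara's print shop falls within the general rule.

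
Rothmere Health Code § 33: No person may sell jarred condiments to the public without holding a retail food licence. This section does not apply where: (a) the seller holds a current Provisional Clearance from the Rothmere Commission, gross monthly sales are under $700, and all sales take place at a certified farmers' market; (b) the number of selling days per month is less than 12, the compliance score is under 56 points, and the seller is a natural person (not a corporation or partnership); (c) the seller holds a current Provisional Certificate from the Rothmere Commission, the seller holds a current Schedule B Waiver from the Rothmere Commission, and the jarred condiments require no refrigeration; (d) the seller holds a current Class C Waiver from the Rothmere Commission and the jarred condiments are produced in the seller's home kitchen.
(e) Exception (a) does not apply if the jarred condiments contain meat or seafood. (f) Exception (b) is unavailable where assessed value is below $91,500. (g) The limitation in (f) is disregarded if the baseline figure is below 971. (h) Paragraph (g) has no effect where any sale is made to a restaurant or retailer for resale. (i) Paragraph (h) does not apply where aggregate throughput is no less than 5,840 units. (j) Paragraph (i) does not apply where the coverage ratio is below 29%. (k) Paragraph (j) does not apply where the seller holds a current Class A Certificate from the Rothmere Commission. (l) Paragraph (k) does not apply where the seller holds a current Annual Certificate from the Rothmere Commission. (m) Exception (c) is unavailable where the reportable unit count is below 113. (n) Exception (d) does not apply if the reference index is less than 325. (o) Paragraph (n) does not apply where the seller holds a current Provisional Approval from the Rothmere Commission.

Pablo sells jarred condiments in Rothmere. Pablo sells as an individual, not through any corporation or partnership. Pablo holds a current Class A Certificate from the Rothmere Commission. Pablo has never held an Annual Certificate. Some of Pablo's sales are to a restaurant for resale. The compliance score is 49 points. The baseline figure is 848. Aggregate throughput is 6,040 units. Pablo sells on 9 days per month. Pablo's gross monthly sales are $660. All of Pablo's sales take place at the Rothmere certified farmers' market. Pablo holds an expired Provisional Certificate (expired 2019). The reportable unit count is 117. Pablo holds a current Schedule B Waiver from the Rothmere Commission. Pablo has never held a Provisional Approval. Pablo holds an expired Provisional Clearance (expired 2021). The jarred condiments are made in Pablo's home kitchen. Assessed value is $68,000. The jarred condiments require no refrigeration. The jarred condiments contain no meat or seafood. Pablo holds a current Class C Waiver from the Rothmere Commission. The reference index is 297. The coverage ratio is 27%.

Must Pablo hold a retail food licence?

No — exception (b) applies; Pablo is not required to hold a retail food licence.

Exception (a) fails — no current Provisional Clearance is held.
All of (b)'s requirements are met (the number of selling days per month is 9, less than the 12 limit; the compliance score is 49 points, under the 56 points limit; the seller is a natural person). Applying paragraphs (f)–(l): (f) applies (assessed value is $68,000, below the $91,500 limit), but is overridden by (g): (g) operates against (f): the baseline figure is 848, below the 971 limit. (h) would limit (g) — some sales are to a restaurant for resale — but (i) sets (h) aside: (i) is triggered — aggregate throughput is 6,040 units, meeting the 5,840 units threshold. (j) is triggered (the coverage ratio is 27%, below the 29% limit), but is set aside by (k): (k) operates against (j): a current Class A Certificate is held. (l), which would lift (k), does not operate here — no current Annual Certificate is held. So (b) applies.
Exception (c) fails — there is no Provisional Certificate in force.
Exception (d)'s conditions are all satisfied: a current Class C Waiver is held; the jarred condiments are home-kitchen produced. Turning to paragraphs (n)–(o): (n) operates against (d): the reference index is 297, less than the 325 limit. (o) is not engaged (the Provisional Approval is not current), so (n) stands. (d) is therefore removed.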